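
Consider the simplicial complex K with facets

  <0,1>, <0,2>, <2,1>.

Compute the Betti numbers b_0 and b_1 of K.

b_0 = 1, b_1 = 1.

We work with the vertex ordering 0 < 1 < 2. The simplices of K, each written with vertices in increasing order, are:

  0-simplices (3): [0], [1], [2]
  1-simplices (3): [0,1], [0,2], [1,2]

so the chain groups are C_0 ≅ Z^3, C_1 ≅ Z^3.

The boundary map ∂_1: C_1 → C_0 maps an edge to its endpoints' difference, ∂[p,q] = q − p. For instance
  ∂[0,2] = [2] − [0].
As a 3×3 matrix over Z this has rank 2, with invariant factors (1,1).

Computing H_k = (kernel of ∂_k) / (image of ∂_{k+1}):

  H_0: rank C_0 − rank ∂_1 = 3 − 2 = 1, and the invariant factors of ∂_1 are all 1, so H_0 = Z.
  H_1: rank ker ∂_1 − rank ∂_2 = (3 − 2) − 0 = 1, and there is no ∂_2, so H_1 = Z.

As a check, the Euler characteristic is 3 − 3 = 0, which agrees with 1 − 1 = 0.

Hence the Betti numbers are b_0 = 1, b_1 = 1.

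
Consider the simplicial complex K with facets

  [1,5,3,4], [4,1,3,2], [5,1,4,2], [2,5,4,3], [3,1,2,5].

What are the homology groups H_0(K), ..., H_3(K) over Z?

K has 5 vertices, 10 edges, 10 triangles, 5 3-simplices.
rank ∂_0 = 0, rank ∂_1 = 4 ⇒ b_0 = 5 − 0 − 4 = 1; all invariant factors of ∂_1 are 1 so no torsion. So H_0 = Z.
rank ∂_1 = 4, rank ∂_2 = 6 ⇒ b_1 = 10 − 4 − 6 = 0; all invariant factors of ∂_2 are 1 so no torsion. So H_1 = 0.
rank ∂_2 = 6, rank ∂_3 = 4 ⇒ b_2 = 10 − 6 − 4 = 0; all invariant factors of ∂_3 are 1 so no torsion. So H_2 = 0.
rank ∂_3 = 4, rank ∂_4 = 0 ⇒ b_3 = 5 − 4 − 0 = 1. So H_3 = Z.

H_0 = Z,  H_1 = 0,  H_2 = 0,  H_3 = Z.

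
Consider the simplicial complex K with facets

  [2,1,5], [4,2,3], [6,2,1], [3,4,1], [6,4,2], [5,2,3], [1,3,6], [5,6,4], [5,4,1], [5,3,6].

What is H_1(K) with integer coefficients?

H_1 ≅ Z_2.

Order the vertices as 1 < 2 < 3 < 4 < 5 < 6. Listing each simplex with vertices in this order, K has dimension 2 with simplices:

  0-simplices (6): [1], [2], [3], [4], [5], [6]
  1-simplices (15): [1,2], [1,3], [1,4], [1,5], [1,6], [2,3], [2,4], [2,5], [2,6], [3,4], [3,5], [3,6], [4,5], [4,6], [5,6]
  2-simplices (10): [1,2,5], [1,2,6], [1,3,4], [1,3,6], [1,4,5], [2,3,4], [2,3,5], [2,4,6], [3,5,6], [4,5,6]

so the chain groups are C_0 ≅ Z^6, C_1 ≅ Z^15, C_2 ≅ Z^10.

∂_1: C_1 → C_0 is given by ∂[p,q] = [q] − [p]. For instance
  ∂[1,6] = [6] − [1].
This gives a 6×15 integer matrix of rank 5; reducing to Smith normal form yields diagonal entries (1,1,1,1,1).

The boundary map ∂_2: C_2 → C_1 maps a triangle to the signed sum of its edges. For instance
  ∂[1,2,5] = [2,5] − [1,5] + [1,2],
  ∂[1,4,5] = [4,5] − [1,5] + [1,4].
This gives a 15×10 integer matrix of rank 10; reducing to Smith normal form yields diagonal entries (1,1,1,1,1,1,1,1,1,2).

Reading off H_k = ker ∂_k / im ∂_{k+1}:

  H_1: rank ker ∂_1 − rank ∂_2 = (15 − 5) − 10 = 0, and ∂_2 has invariant factor 2 > 1, so H_1 = Z_2.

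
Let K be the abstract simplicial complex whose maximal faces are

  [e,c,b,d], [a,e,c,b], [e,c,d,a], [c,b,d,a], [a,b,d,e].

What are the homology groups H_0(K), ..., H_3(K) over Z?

Fix the vertex order a < b < c < d < e and write every simplex with vertices in increasing order. Then dim K = 3 and the simplices of K are:

  0-simplices (5): a, b, c, d, e
  1-simplices (10): ab, ac, ad, ae, bc, bd, be, cd, ce, de
  2-simplices (10): abc, abd, abe, acd, ace, ade, bcd, bce, bde, cde
  3-simplices (5): abcd, abce, abde, acde, bcde

so the chain groups are C_0 ≅ Z^5, C_1 ≅ Z^10, C_2 ≅ Z^10, C_3 ≅ Z^5.

The boundary map ∂_1: C_1 → C_0 sends each edge [p,q] (with p < q) to q − p. For instance
  ∂ac = c − a.
As a 5×10 matrix over Z this has rank 4, with invariant factors (1,1,1,1).

∂_2: C_2 → C_1 maps a triangle to the signed sum of its edges. For instance
  ∂bde = de − be + bd,
  ∂ace = ce − ae + ac.
This gives a 10×10 integer matrix of rank 6; reducing to Smith normal form yields diagonal entries (1,1,1,1,1,1).

Boundary ∂_3: C_3 → C_2 sends each 3-simplex σ to the alternating sum Σ_i (−1)^i (σ with its i-th vertex removed). For instance
  ∂abce = bce − ace + abe − abc,
  ∂abde = bde − ade + abe − abd.
The 10×5 boundary matrix has rank 4 and Smith normal form diag(1,1,1,1).

Now H_k = ker ∂_k / im ∂_{k+1}, so:

  H_0: rank C_0 − rank ∂_1 = 5 − 4 = 1, and the invariant factors of ∂_1 are all 1, so H_0 = Z.
  H_1: rank ker ∂_1 − rank ∂_2 = (10 − 4) − 6 = 0, and the invariant factors of ∂_2 are all 1, so H_1 = 0.
  H_2: rank ker ∂_2 − rank ∂_3 = (10 − 6) − 4 = 0, and the invariant factors of ∂_3 are all 1, so H_2 = 0.
  H_3: rank ker ∂_3 − rank ∂_4 = (5 − 4) − 0 = 1, and there is no ∂_4, so H_3 = Z.

(K is a triangulation of the 3-sphere S^3.)

H_0 ≅ Z,  H_1 = 0,  H_2 = 0,  H_3 ≅ Z.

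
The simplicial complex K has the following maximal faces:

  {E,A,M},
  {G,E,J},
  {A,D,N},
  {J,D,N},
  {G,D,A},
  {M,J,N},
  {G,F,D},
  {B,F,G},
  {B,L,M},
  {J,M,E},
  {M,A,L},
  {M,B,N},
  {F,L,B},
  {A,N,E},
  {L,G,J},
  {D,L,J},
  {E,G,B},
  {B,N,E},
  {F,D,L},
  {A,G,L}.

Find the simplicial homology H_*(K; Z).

H_0 = Z,  H_1 = Z ⊕ Z/2Z,  H_2 = 0.

K has 10 vertices, 30 edges, 20 triangles.
rank ∂_0 = 0, rank ∂_1 = 9 ⇒ b_0 = 10 − 0 − 9 = 1; all invariant factors of ∂_1 are 1 so no torsion. So H_0 = Z.
rank ∂_1 = 9, rank ∂_2 = 20 ⇒ b_1 = 30 − 9 − 20 = 1; ∂_2 has invariant factor(s) [2] giving torsion. So H_1 = Z ⊕ Z/2Z.
rank ∂_2 = 20, rank ∂_3 = 0 ⇒ b_2 = 20 − 20 − 0 = 0. So H_2 = 0.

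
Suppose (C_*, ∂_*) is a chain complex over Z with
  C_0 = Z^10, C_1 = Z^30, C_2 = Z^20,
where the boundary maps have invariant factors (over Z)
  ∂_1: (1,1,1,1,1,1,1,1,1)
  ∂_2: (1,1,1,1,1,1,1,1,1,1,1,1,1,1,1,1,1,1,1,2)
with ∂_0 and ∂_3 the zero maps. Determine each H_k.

H_0 ≅ Z,  H_1 ≅ Z ⊕ Z/2Z,  H_2 = 0.

H_0: b_0 = 10 − 0 − 9 = 1; torsion from ∂_1 factors > 1: none. So H_0 ≅ Z.
H_1: b_1 = 30 − 9 − 20 = 1; torsion from ∂_2 factors > 1: [2]. So H_1 ≅ Z ⊕ Z/2Z.
H_2: b_2 = 20 − 20 − 0 = 0; torsion from ∂_3 factors > 1: none. So H_2 ≅ 0.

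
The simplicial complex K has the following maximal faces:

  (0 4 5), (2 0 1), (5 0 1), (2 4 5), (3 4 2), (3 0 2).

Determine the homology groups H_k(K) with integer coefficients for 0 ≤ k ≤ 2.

H_0 = Z,  H_1 = Z,  H_2 = 0.

Take the total order 0 < 1 < 2 < 3 < 4 < 5 on the vertex set. Then K (dimension 2) consists of the simplices:

  0-simplices (6): [0], [1], [2], [3], [4], [5]
  1-simplices (12): [0,1], [0,2], [0,3], [0,4], [0,5], [1,2], [1,5], [2,3], [2,4], [2,5], [3,4], [4,5]
  2-simplices (6): [0,1,2], [0,1,5], [0,2,3], [0,4,5], [2,3,4], [2,4,5]

giving chain groups C_0 ≅ Z^6, C_1 ≅ Z^12, C_2 ≅ Z^6.

The boundary map ∂_1: C_1 → C_0 sends each edge [p,q] (with p < q) to q − p.
This gives a 6×12 integer matrix of rank 5; reducing to Smith normal form yields diagonal entries (1,1,1,1,1).

Boundary ∂_2: C_2 → C_1 sends each 2-simplex [p,q,r] to [q,r] − [p,r] + [p,q]. For instance
  ∂[0,1,2] = [1,2] − [0,2] + [0,1],
  ∂[0,2,3] = [2,3] − [0,3] + [0,2].
This gives a 12×6 integer matrix of rank 6; reducing to Smith normal form yields diagonal entries (1,1,1,1,1,1).

Computing H_k = (kernel of ∂_k) / (image of ∂_{k+1}):

  H_0: rank C_0 − rank ∂_1 = 6 − 5 = 1, and the invariant factors of ∂_1 are all 1, so H_0 ≅ Z.
  H_1: rank ker ∂_1 − rank ∂_2 = (12 − 5) − 6 = 1, and the invariant factors of ∂_2 are all 1, so H_1 ≅ Z.
  H_2: rank ker ∂_2 − rank ∂_3 = (6 − 6) − 0 = 0, and there is no ∂_3, so H_2 ≅ 0.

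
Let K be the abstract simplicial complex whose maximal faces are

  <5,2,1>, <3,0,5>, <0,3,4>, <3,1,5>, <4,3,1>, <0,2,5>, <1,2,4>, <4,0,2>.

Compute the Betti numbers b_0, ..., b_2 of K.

Fix the vertex order 0 < 1 < 2 < 3 < 4 < 5 and write every simplex with vertices in increasing order. Then dim K = 2 and the simplices of K are:

  0-simplices (6): [0], [1], [2], [3], [4], [5]
  1-simplices (12): [0,2], [0,3], [0,4], [0,5], [1,2], [1,3], [1,4], [1,5], [2,4], [2,5], [3,4], [3,5]
  2-simplices (8): [0,2,4], [0,2,5], [0,3,4], [0,3,5], [1,2,4], [1,2,5], [1,3,4], [1,3,5]

so the chain groups are C_0 ≅ Z^6, C_1 ≅ Z^12, C_2 ≅ Z^8.

∂_1: C_1 → C_0 is given by ∂[p,q] = [q] − [p].
As a 6×12 matrix over Z this has rank 5, with invariant factors (1,1,1,1,1).

∂_2: C_2 → C_1 acts by ∂[p,q,r] = [q,r] − [p,r] + [p,q]. For instance
  ∂[1,2,5] = [2,5] − [1,5] + [1,2],
  ∂[0,2,4] = [2,4] − [0,4] + [0,2].
The 12×8 boundary matrix has rank 7 and Smith normal form diag(1,1,1,1,1,1,1).

Computing H_k = (kernel of ∂_k) / (image of ∂_{k+1}):

  H_0: rank C_0 − rank ∂_1 = 6 − 5 = 1, and the invariant factors of ∂_1 are all 1, so H_0 ≅ Z.
  H_1: rank ker ∂_1 − rank ∂_2 = (12 − 5) − 7 = 0, and the invariant factors of ∂_2 are all 1, so H_1 ≅ 0.
  H_2: rank ker ∂_2 − rank ∂_3 = (8 − 7) − 0 = 1, and there is no ∂_3, so H_2 ≅ Z.

(K is a triangulation of the 2-sphere S^2.)

Hence the Betti numbers are b_0 = 1, b_1 = 0, b_2 = 1.

b_0 = 1, b_1 = 0, b_2 = 1.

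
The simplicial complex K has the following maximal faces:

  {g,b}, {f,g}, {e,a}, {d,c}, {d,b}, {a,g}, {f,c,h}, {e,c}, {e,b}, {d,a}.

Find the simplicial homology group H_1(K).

H_1 ≅ Z^4.

Take the total order a < b < c < d < e < f < g < h on the vertex set. Then K (dimension 2) consists of the simplices:

  0-simplices (8): a, b, c, d, e, f, g, h
  1-simplices (12): ad, ae, ag, bd, be, bg, cd, ce, cf, ch, fg, fh
  2-simplices (1): cfh

so the chain groups are C_0 ≅ Z^8, C_1 ≅ Z^12, C_2 ≅ Z^1.

∂_1: C_1 → C_0 maps an edge to its endpoints' difference, ∂[p,q] = q − p. For instance
  ∂ce = e − c.
The resulting 8×12 matrix has rank 7, and its Smith normal form has invariant factors (1,1,1,1,1,1,1).

The boundary map ∂_2: C_2 → C_1 sends each 2-simplex [p,q,r] to [q,r] − [p,r] + [p,q]. For instance
  ∂cfh = fh − ch + cf.
The 12×1 boundary matrix has rank 1 and Smith normal form diag(1).

Reading off H_k = ker ∂_k / im ∂_{k+1}:

  H_1: rank ker ∂_1 − rank ∂_2 = (12 − 7) − 1 = 4, and the invariant factors of ∂_2 are all 1, so H_1 ≅ Z^4.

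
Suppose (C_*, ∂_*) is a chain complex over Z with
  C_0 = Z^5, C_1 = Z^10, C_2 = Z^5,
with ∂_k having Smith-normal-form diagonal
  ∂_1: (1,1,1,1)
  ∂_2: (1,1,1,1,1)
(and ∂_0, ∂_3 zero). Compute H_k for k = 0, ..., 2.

H_0: b_0 = 5 − 0 − 4 = 1; torsion from ∂_1 factors > 1: none. So H_0 = Z.
H_1: b_1 = 10 − 4 − 5 = 1; torsion from ∂_2 factors > 1: none. So H_1 = Z.
H_2: b_2 = 5 − 5 − 0 = 0; torsion from ∂_3 factors > 1: none. So H_2 = 0.

H_0 = Z,  H_1 = Z,  H_2 = 0.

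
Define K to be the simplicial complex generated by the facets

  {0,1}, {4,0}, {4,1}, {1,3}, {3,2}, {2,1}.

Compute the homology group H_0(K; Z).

We work with the vertex ordering 0 < 1 < 2 < 3 < 4. The simplices of K, each written with vertices in increasing order, are:

  0-simplices (5): [0], [1], [2], [3], [4]
  1-simplices (6): [0,1], [0,4], [1,2], [1,3], [1,4], [2,3]

giving chain groups C_0 ≅ Z^5, C_1 ≅ Z^6.

Boundary ∂_1: C_1 → C_0 sends each edge [p,q] (with p < q) to q − p. For instance
  ∂[1,2] = [2] − [1].
This gives a 5×6 integer matrix of rank 4; reducing to Smith normal form yields diagonal entries (1,1,1,1).

Computing H_k = (kernel of ∂_k) / (image of ∂_{k+1}):

  H_0: rank C_0 − rank ∂_1 = 5 − 4 = 1, and the invariant factors of ∂_1 are all 1, so H_0 ≅ Z.

(K is a triangulation of a wedge of 2 circles.)

H_0 ≅ Z.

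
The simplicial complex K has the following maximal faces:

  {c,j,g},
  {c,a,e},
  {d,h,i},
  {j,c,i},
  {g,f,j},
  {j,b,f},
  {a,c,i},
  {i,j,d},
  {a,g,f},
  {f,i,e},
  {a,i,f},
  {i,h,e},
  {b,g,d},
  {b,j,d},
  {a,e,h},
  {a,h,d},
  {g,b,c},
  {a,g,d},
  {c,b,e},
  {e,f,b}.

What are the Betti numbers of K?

b_0 = 1, b_1 = 1, b_2 = 0.

We work with the vertex ordering a < b < c < d < e < f < g < h < i < j. The simplices of K, each written with vertices in increasing order, are:

  0-simplices (10): a, b, c, d, e, f, g, h, i, j
  1-simplices (30): ac, ad, ae, af, ag, ah, ai, bc, bd, be, bf, bg, bj, ce, cg, ci, cj, dg, dh, di, dj, ef, eh, ei, fg, fi, fj, gj, hi, ij
  2-simplices (20): ace, aci, adg, adh, aeh, afg, afi, bce, bcg, bdg, bdj, bef, bfj, cgj, cij, dhi, dij, efi, ehi, fgj

giving chain groups C_0 ≅ Z^10, C_1 ≅ Z^30, C_2 ≅ Z^20.

∂_1: C_1 → C_0 maps an edge to its endpoints' difference, ∂[p,q] = q − p. For instance
  ∂bd = d − b.
This gives a 10×30 integer matrix of rank 9; reducing to Smith normal form yields diagonal entries (1,1,1,1,1,1,1,1,1).

The boundary map ∂_2: C_2 → C_1 maps a triangle to the signed sum of its edges. For instance
  ∂afg = fg − ag + af,
  ∂cgj = gj − cj + cg.
As a 30×20 matrix over Z this has rank 20, with invariant factors (1,1,1,1,1,1,1,1,1,1,1,1,1,1,1,1,1,1,1,2).

From H_k ≅ ker(∂_k) / im(∂_{k+1}) we obtain:

  H_0: rank C_0 − rank ∂_1 = 10 − 9 = 1, and the invariant factors of ∂_1 are all 1, so H_0 = Z.
  H_1: rank ker ∂_1 − rank ∂_2 = (30 − 9) − 20 = 1, and ∂_2 has invariant factor 2 > 1, so H_1 = Z ⊕ Z/2Z.
  H_2: rank ker ∂_2 − rank ∂_3 = (20 − 20) − 0 = 0, and there is no ∂_3, so H_2 = 0.

Hence the Betti numbers are b_0 = 1, b_1 = 1, b_2 = 0.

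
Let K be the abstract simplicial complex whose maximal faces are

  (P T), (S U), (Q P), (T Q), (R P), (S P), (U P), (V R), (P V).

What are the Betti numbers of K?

b_0 = 1, b_1 = 3.

We work with the vertex ordering P < Q < R < S < T < U < V. The simplices of K, each written with vertices in increasing order, are:

  0-simplices (7): P, Q, R, S, T, U, V
  1-simplices (9): PQ, PR, PS, PT, PU, PV, QT, RV, SU

giving chain groups C_0 ≅ Z^7, C_1 ≅ Z^9.

Boundary ∂_1: C_1 → C_0 maps an edge to its endpoints' difference, ∂[p,q] = q − p. For instance
  ∂PQ = Q − P.
The resulting 7×9 matrix has rank 6, and its Smith normal form has invariant factors (1,1,1,1,1,1).

Now H_k = ker ∂_k / im ∂_{k+1}, so:

  H_0: rank C_0 − rank ∂_1 = 7 − 6 = 1, and the invariant factors of ∂_1 are all 1, so H_0 ≅ Z.
  H_1: rank ker ∂_1 − rank ∂_2 = (9 − 6) − 0 = 3, and there is no ∂_2, so H_1 ≅ Z^3.

As a check, the Euler characteristic is 7 − 9 = -2, which agrees with 1 − 3 = -2.

Hence the Betti numbers are b_0 = 1, b_1 = 3.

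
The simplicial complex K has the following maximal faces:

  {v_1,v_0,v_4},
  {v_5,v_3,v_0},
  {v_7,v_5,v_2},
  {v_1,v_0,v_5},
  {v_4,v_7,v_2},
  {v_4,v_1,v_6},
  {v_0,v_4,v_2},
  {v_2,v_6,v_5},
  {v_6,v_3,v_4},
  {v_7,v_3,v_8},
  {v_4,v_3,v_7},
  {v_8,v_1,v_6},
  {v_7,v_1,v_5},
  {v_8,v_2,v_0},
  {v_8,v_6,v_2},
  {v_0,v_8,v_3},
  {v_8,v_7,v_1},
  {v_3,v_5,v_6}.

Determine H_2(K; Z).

We work with the vertex ordering v_0 < v_1 < v_2 < v_3 < v_4 < v_5 < v_6 < v_7 < v_8. The simplices of K, each written with vertices in increasing order, are:

  0-simplices (9): [v_0], [v_1], [v_2], [v_3], [v_4], [v_5], [v_6], [v_7], [v_8]
  1-simplices (27): (27 of them)
  2-simplices (18): (18 of them)

giving chain groups C_0 ≅ Z^9, C_1 ≅ Z^27, C_2 ≅ Z^18.

∂_1: C_1 → C_0 is given by ∂[p,q] = [q] − [p]. For instance
  ∂[v_1,v_6] = [v_6] − [v_1].
The resulting 9×27 matrix has rank 8, and its Smith normal form has invariant factors (1,1,1,1,1,1,1,1).

∂_2: C_2 → C_1 maps a triangle to the signed sum of its edges. For instance
  ∂[v_0,v_2,v_8] = [v_2,v_8] − [v_0,v_8] + [v_0,v_2],
  ∂[v_1,v_6,v_8] = [v_6,v_8] − [v_1,v_8] + [v_1,v_6].
As a 27×18 matrix over Z this has rank 17, with invariant factors (1,1,1,1,1,1,1,1,1,1,1,1,1,1,1,1,1).

Computing H_k = (kernel of ∂_k) / (image of ∂_{k+1}):

  H_2: rank ker ∂_2 − rank ∂_3 = (18 − 17) − 0 = 1, and there is no ∂_3, so H_2 = Z.

H_2 ≅ Z.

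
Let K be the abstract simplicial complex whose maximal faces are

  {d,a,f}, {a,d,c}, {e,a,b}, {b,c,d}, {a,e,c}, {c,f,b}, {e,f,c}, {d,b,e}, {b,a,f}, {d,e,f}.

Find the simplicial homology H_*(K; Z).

H_0 = Z,  H_1 = Z_2,  H_2 = 0.

Take the total order a < b < c < d < e < f on the vertex set. Then K (dimension 2) consists of the simplices:

  0-simplices (6): a, b, c, d, e, f
  1-simplices (15): ab, ac, ad, ae, af, bc, bd, be, bf, cd, ce, cf, de, df, ef
  2-simplices (10): abe, abf, acd, ace, adf, bcd, bcf, bde, cef, def

so the chain groups are C_0 ≅ Z^6, C_1 ≅ Z^15, C_2 ≅ Z^10.

The boundary map ∂_1: C_1 → C_0 maps an edge to its endpoints' difference, ∂[p,q] = q − p.
This gives a 6×15 integer matrix of rank 5; reducing to Smith normal form yields diagonal entries (1,1,1,1,1).

Boundary ∂_2: C_2 → C_1 acts by ∂[p,q,r] = [q,r] − [p,r] + [p,q]. For instance
  ∂bcd = cd − bd + bc,
  ∂bde = de − be + bd.
This gives a 15×10 integer matrix of rank 10; reducing to Smith normal form yields diagonal entries (1,1,1,1,1,1,1,1,1,2).

Computing H_k = (kernel of ∂_k) / (image of ∂_{k+1}):

  H_0: rank C_0 − rank ∂_1 = 6 − 5 = 1, and the invariant factors of ∂_1 are all 1, so H_0 = Z.
  H_1: rank ker ∂_1 − rank ∂_2 = (15 − 5) − 10 = 0, and ∂_2 has invariant factor 2 > 1, so H_1 = Z_2.
  H_2: rank ker ∂_2 − rank ∂_3 = (10 − 10) − 0 = 0, and there is no ∂_3, so H_2 = 0.

(K is a triangulation of the real projective plane RP^2.)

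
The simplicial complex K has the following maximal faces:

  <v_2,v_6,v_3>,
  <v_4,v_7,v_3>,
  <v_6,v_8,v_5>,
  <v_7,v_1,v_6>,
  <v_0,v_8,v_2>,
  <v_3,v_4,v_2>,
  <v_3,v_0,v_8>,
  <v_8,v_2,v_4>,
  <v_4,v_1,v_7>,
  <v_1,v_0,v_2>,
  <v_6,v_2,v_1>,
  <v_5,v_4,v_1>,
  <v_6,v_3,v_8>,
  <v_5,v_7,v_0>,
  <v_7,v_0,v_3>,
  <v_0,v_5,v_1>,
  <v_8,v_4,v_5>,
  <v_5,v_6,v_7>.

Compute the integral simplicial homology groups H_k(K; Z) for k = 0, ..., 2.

H_0 ≅ Z,  H_1 ≅ Z ⊕ Z/2,  H_2 = 0.

K has 9 vertices, 27 edges, 18 triangles.
rank ∂_0 = 0, rank ∂_1 = 8 ⇒ b_0 = 9 − 0 − 8 = 1; all invariant factors of ∂_1 are 1 so no torsion. So H_0 ≅ Z.
rank ∂_1 = 8, rank ∂_2 = 18 ⇒ b_1 = 27 − 8 − 18 = 1; ∂_2 has invariant factor(s) [2] giving torsion. So H_1 ≅ Z ⊕ Z/2.
rank ∂_2 = 18, rank ∂_3 = 0 ⇒ b_2 = 18 − 18 − 0 = 0. So H_2 ≅ 0.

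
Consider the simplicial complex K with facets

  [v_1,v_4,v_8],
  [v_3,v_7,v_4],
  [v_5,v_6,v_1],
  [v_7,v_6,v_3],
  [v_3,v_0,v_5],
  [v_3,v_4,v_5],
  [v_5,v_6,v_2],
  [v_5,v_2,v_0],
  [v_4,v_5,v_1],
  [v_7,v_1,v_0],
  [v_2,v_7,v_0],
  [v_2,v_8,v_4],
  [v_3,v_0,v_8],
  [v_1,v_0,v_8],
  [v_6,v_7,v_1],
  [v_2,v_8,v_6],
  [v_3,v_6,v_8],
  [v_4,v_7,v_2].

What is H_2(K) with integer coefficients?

H_2 ≅ Z.

Fix the vertex order v_0 < v_1 < v_2 < v_3 < v_4 < v_5 < v_6 < v_7 < v_8 and write every simplex with vertices in increasing order. Then dim K = 2 and the simplices of K are:

  0-simplices (9): [v_0], [v_1], [v_2], [v_3], [v_4], [v_5], [v_6], [v_7], [v_8]
  1-simplices (27): (27 of them)
  2-simplices (18): (18 of them)

Hence C_0 ≅ Z^9, C_1 ≅ Z^27, C_2 ≅ Z^18.

Boundary ∂_1: C_1 → C_0 maps an edge to its endpoints' difference, ∂[p,q] = q − p. For instance
  ∂[v_0,v_2] = [v_2] − [v_0].
This gives a 9×27 integer matrix of rank 8; reducing to Smith normal form yields diagonal entries (1,1,1,1,1,1,1,1).

∂_2: C_2 → C_1 maps a triangle to the signed sum of its edges. For instance
  ∂[v_2,v_4,v_8] = [v_4,v_8] − [v_2,v_8] + [v_2,v_4],
  ∂[v_0,v_2,v_7] = [v_2,v_7] − [v_0,v_7] + [v_0,v_2].
The resulting 27×18 matrix has rank 17, and its Smith normal form has invariant factors (1,1,1,1,1,1,1,1,1,1,1,1,1,1,1,1,1).

Reading off H_k = ker ∂_k / im ∂_{k+1}:

  H_2: rank ker ∂_2 − rank ∂_3 = (18 − 17) − 0 = 1, and there is no ∂_3, so H_2 = Z.

(K is a triangulation of the torus T^2.)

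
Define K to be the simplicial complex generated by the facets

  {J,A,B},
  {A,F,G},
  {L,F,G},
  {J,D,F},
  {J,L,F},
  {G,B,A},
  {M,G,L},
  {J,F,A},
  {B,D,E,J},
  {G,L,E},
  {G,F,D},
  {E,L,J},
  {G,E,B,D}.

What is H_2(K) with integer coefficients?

H_2 = Z^2.

Take the total order A < B < D < E < F < G < J < L < M on the vertex set. Then K (dimension 3) consists of the simplices:

  0-simplices (9): A, B, D, E, F, G, J, L, M
  1-simplices (22): AB, AF, AG, AJ, BD, BE, BG, BJ, DE, DF, DG, DJ, EG, EJ, EL, FG, FJ, FL, GL, GM, JL, LM
  2-simplices (18): ABG, ABJ, AFG, AFJ, BDE, BDG, BDJ, BEG, BEJ, DEG, DEJ, DFG, DFJ, EGL, EJL, FGL, FJL, GLM
  3-simplices (2): BDEG, BDEJ

giving chain groups C_0 ≅ Z^9, C_1 ≅ Z^22, C_2 ≅ Z^18, C_3 ≅ Z^2.

∂_1: C_1 → C_0 sends each edge [p,q] (with p < q) to q − p.
This gives a 9×22 integer matrix of rank 8; reducing to Smith normal form yields diagonal entries (1,1,1,1,1,1,1,1).

Boundary ∂_2: C_2 → C_1 sends each 2-simplex [p,q,r] to [q,r] − [p,r] + [p,q]. For instance
  ∂ABJ = BJ − AJ + AB,
  ∂BDG = DG − BG + BD.
The 22×18 boundary matrix has rank 14 and Smith normal form diag(1,1,1,1,1,1,1,1,1,1,1,1,1,1).

Boundary ∂_3: C_3 → C_2 sends each 3-simplex σ to the alternating sum Σ_i (−1)^i (σ with its i-th vertex removed). For instance
  ∂BDEJ = DEJ − BEJ + BDJ − BDE,
  ∂BDEG = DEG − BEG + BDG − BDE.
The resulting 18×2 matrix has rank 2, and its Smith normal form has invariant factors (1,1).

Reading off H_k = ker ∂_k / im ∂_{k+1}:

  H_2: rank ker ∂_2 − rank ∂_3 = (18 − 14) − 2 = 2, and the invariant factors of ∂_3 are all 1, so H_2 ≅ Z^2.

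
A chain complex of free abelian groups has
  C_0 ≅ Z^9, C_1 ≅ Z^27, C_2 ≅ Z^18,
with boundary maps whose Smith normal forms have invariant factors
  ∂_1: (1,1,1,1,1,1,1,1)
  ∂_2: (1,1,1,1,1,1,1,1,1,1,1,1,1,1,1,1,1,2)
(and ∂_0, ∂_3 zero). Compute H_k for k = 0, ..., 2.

H_0 ≅ Z,  H_1 ≅ Z ⊕ Z/2Z,  H_2 = 0.

H_0: b_0 = 9 − 0 − 8 = 1; torsion from ∂_1 factors > 1: none. So H_0 ≅ Z.
H_1: b_1 = 27 − 8 − 18 = 1; torsion from ∂_2 factors > 1: [2]. So H_1 ≅ Z ⊕ Z/2Z.
H_2: b_2 = 18 − 18 − 0 = 0; torsion from ∂_3 factors > 1: none. So H_2 ≅ 0.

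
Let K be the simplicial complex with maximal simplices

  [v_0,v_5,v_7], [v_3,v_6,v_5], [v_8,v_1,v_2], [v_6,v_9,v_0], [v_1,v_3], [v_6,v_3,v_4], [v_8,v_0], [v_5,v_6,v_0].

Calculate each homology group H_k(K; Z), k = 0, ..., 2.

H_0 ≅ Z,  H_1 ≅ Z,  H_2 = 0.

K has 10 vertices, 16 edges, 6 triangles.
rank ∂_0 = 0, rank ∂_1 = 9 ⇒ b_0 = 10 − 0 − 9 = 1; all invariant factors of ∂_1 are 1 so no torsion. So H_0 = Z.
rank ∂_1 = 9, rank ∂_2 = 6 ⇒ b_1 = 16 − 9 − 6 = 1; all invariant factors of ∂_2 are 1 so no torsion. So H_1 = Z.
rank ∂_2 = 6, rank ∂_3 = 0 ⇒ b_2 = 6 − 6 − 0 = 0. So H_2 = 0.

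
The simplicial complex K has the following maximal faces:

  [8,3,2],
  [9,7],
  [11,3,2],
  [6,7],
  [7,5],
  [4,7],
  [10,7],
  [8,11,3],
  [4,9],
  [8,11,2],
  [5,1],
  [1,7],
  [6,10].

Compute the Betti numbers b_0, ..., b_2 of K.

b_0 = 2, b_1 = 3, b_2 = 1.

Order the vertices as 1 < 2 < 3 < 4 < 5 < 6 < 7 < 8 < 9 < 10 < 11. Listing each simplex with vertices in this order, K has dimension 2 with simplices:

  0-simplices (11): [1], [2], [3], [4], [5], [6], [7], [8], [9], [10], [11]
  1-simplices (15): [1,5], [1,7], [2,3], [2,8], [2,11], [3,8], [3,11], [4,7], [4,9], [5,7], [6,7], [6,10], [7,9], [7,10], [8,11]
  2-simplices (4): [2,3,8], [2,3,11], [2,8,11], [3,8,11]

giving chain groups C_0 ≅ Z^11, C_1 ≅ Z^15, C_2 ≅ Z^4.

∂_1: C_1 → C_0 maps an edge to its endpoints' difference, ∂[p,q] = q − p.
This gives a 11×15 integer matrix of rank 9; reducing to Smith normal form yields diagonal entries (1,1,1,1,1,1,1,1,1).

Boundary ∂_2: C_2 → C_1 sends each 2-simplex [p,q,r] to [q,r] − [p,r] + [p,q]. For instance
  ∂[2,3,8] = [3,8] − [2,8] + [2,3],
  ∂[2,3,11] = [3,11] − [2,11] + [2,3].
The resulting 15×4 matrix has rank 3, and its Smith normal form has invariant factors (1,1,1).

Computing H_k = (kernel of ∂_k) / (image of ∂_{k+1}):

  H_0: rank C_0 − rank ∂_1 = 11 − 9 = 2, and the invariant factors of ∂_1 are all 1, so H_0 = Z^2.
  H_1: rank ker ∂_1 − rank ∂_2 = (15 − 9) − 3 = 3, and the invariant factors of ∂_2 are all 1, so H_1 = Z^3.
  H_2: rank ker ∂_2 − rank ∂_3 = (4 − 3) − 0 = 1, and there is no ∂_3, so H_2 = Z.

Hence the Betti numbers are b_0 = 2, b_1 = 3, b_2 = 1.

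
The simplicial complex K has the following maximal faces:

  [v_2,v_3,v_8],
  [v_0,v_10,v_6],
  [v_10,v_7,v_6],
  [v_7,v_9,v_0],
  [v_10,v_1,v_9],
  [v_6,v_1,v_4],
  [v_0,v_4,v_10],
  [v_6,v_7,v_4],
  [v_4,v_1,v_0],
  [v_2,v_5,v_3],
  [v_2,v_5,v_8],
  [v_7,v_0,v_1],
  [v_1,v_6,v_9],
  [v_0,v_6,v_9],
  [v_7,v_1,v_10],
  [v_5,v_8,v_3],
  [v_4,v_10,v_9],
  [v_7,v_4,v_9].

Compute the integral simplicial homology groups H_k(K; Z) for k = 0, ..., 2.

Order the vertices as v_0 < v_1 < v_2 < v_3 < v_4 < v_5 < v_6 < v_7 < v_8 < v_9 < v_10. Listing each simplex with vertices in this order, K has dimension 2 with simplices:

  0-simplices (11): [v_0], [v_1], [v_2], [v_3], [v_4], [v_5], [v_6], [v_7], [v_8], [v_9], [v_10]
  1-simplices (27): (27 of them)
  2-simplices (18): (18 of them)

so the chain groups are C_0 ≅ Z^11, C_1 ≅ Z^27, C_2 ≅ Z^18.

Boundary ∂_1: C_1 → C_0 sends each edge [p,q] (with p < q) to q − p. For instance
  ∂[v_3,v_8] = [v_8] − [v_3].
The resulting 11×27 matrix has rank 9, and its Smith normal form has invariant factors (1,1,1,1,1,1,1,1,1).

The boundary map ∂_2: C_2 → C_1 acts by ∂[p,q,r] = [q,r] − [p,r] + [p,q]. For instance
  ∂[v_4,v_9,v_10] = [v_9,v_10] − [v_4,v_10] + [v_4,v_9],
  ∂[v_1,v_4,v_6] = [v_4,v_6] − [v_1,v_6] + [v_1,v_4].
The 27×18 boundary matrix has rank 16 and Smith normal form diag(1,1,1,1,1,1,1,1,1,1,1,1,1,1,1,1).

Now H_k = ker ∂_k / im ∂_{k+1}, so:

  H_0: rank C_0 − rank ∂_1 = 11 − 9 = 2, and the invariant factors of ∂_1 are all 1, so H_0 = Z^2.
  H_1: rank ker ∂_1 − rank ∂_2 = (27 − 9) − 16 = 2, and the invariant factors of ∂_2 are all 1, so H_1 = Z^2.
  H_2: rank ker ∂_2 − rank ∂_3 = (18 − 16) − 0 = 2, and there is no ∂_3, so H_2 = Z^2.

As a check, the Euler characteristic is 11 − 27 + 18 = 2, which agrees with 2 − 2 + 2 = 2.
(K is a triangulation of the disjoint union of the 2-sphere S^2 and the torus T^2.)

H_0 ≅ Z^2,  H_1 ≅ Z^2,  H_2 ≅ Z^2.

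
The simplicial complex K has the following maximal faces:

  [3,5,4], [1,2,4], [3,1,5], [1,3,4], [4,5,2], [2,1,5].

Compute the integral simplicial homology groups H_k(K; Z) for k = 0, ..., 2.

H_0 ≅ Z,  H_1 = 0,  H_2 ≅ Z.

Take the total order 1 < 2 < 3 < 4 < 5 on the vertex set. Then K (dimension 2) consists of the simplices:

  0-simplices (5): [1], [2], [3], [4], [5]
  1-simplices (9): [1,2], [1,3], [1,4], [1,5], [2,4], [2,5], [3,4], [3,5], [4,5]
  2-simplices (6): [1,2,4], [1,2,5], [1,3,4], [1,3,5], [2,4,5], [3,4,5]

Hence C_0 ≅ Z^5, C_1 ≅ Z^9, C_2 ≅ Z^6.

∂_1: C_1 → C_0 maps an edge to its endpoints' difference, ∂[p,q] = q − p. For instance
  ∂[1,3] = [3] − [1].
The 5×9 boundary matrix has rank 4 and Smith normal form diag(1,1,1,1).

Boundary ∂_2: C_2 → C_1 acts by ∂[p,q,r] = [q,r] − [p,r] + [p,q]. For instance
  ∂[2,4,5] = [4,5] − [2,5] + [2,4],
  ∂[1,3,4] = [3,4] − [1,4] + [1,3].
This gives a 9×6 integer matrix of rank 5; reducing to Smith normal form yields diagonal entries (1,1,1,1,1).

From H_k ≅ ker(∂_k) / im(∂_{k+1}) we obtain:

  H_0: rank C_0 − rank ∂_1 = 5 − 4 = 1, and the invariant factors of ∂_1 are all 1, so H_0 ≅ Z.
  H_1: rank ker ∂_1 − rank ∂_2 = (9 − 4) − 5 = 0, and the invariant factors of ∂_2 are all 1, so H_1 ≅ 0.
  H_2: rank ker ∂_2 − rank ∂_3 = (6 − 5) − 0 = 1, and there is no ∂_3, so H_2 ≅ Z.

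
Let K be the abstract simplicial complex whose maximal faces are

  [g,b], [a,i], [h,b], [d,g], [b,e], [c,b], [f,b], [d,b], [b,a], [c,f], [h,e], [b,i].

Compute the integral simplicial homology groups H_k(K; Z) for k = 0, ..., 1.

H_0 ≅ Z,  H_1 ≅ Z^4.

Fix the vertex order a < b < c < d < e < f < g < h < i and write every simplex with vertices in increasing order. Then dim K = 1 and the simplices of K are:

  0-simplices (9): a, b, c, d, e, f, g, h, i
  1-simplices (12): ab, ai, bc, bd, be, bf, bg, bh, bi, cf, dg, eh

giving chain groups C_0 ≅ Z^9, C_1 ≅ Z^12.

The boundary map ∂_1: C_1 → C_0 is given by ∂[p,q] = [q] − [p]. For instance
  ∂bf = f − b.
As a 9×12 matrix over Z this has rank 8, with invariant factors (1,1,1,1,1,1,1,1).

From H_k ≅ ker(∂_k) / im(∂_{k+1}) we obtain:

  H_0: rank C_0 − rank ∂_1 = 9 − 8 = 1, and the invariant factors of ∂_1 are all 1, so H_0 ≅ Z.
  H_1: rank ker ∂_1 − rank ∂_2 = (12 − 8) − 0 = 4, and there is no ∂_2, so H_1 ≅ Z^4.

As a check, the Euler characteristic is 9 − 12 = -3, which agrees with 1 − 4 = -3.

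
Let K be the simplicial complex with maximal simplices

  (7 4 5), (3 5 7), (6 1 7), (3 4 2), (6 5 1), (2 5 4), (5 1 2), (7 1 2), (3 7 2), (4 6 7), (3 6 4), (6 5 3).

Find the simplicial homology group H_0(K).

H_0 = Z.

Take the total order 1 < 2 < 3 < 4 < 5 < 6 < 7 on the vertex set. Then K (dimension 2) consists of the simplices:

  0-simplices (7): [1], [2], [3], [4], [5], [6], [7]
  1-simplices (18): [1,2], [1,5], [1,6], [1,7], [2,3], [2,4], [2,5], [2,7], [3,4], [3,5], [3,6], [3,7], [4,5], [4,6], [4,7], [5,6], [5,7], [6,7]
  2-simplices (12): [1,2,5], [1,2,7], [1,5,6], [1,6,7], [2,3,4], [2,3,7], [2,4,5], [3,4,6], [3,5,6], [3,5,7], [4,5,7], [4,6,7]

so the chain groups are C_0 ≅ Z^7, C_1 ≅ Z^18, C_2 ≅ Z^12.

∂_1: C_1 → C_0 sends each edge [p,q] (with p < q) to q − p.
The 7×18 boundary matrix has rank 6 and Smith normal form diag(1,1,1,1,1,1).

Boundary ∂_2: C_2 → C_1 sends each 2-simplex [p,q,r] to [q,r] − [p,r] + [p,q]. For instance
  ∂[2,3,7] = [3,7] − [2,7] + [2,3],
  ∂[1,5,6] = [5,6] − [1,6] + [1,5].
The 18×12 boundary matrix has rank 12 and Smith normal form diag(1,1,1,1,1,1,1,1,1,1,1,2).

Now H_k = ker ∂_k / im ∂_{k+1}, so:

  H_0: rank C_0 − rank ∂_1 = 7 − 6 = 1, and the invariant factors of ∂_1 are all 1, so H_0 ≅ Z.

(K is a triangulation of the real projective plane RP^2.)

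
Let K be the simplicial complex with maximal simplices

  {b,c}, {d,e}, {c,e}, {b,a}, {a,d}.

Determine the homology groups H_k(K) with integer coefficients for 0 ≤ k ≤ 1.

Take the total order a < b < c < d < e on the vertex set. Then K (dimension 1) consists of the simplices:

  0-simplices (5): a, b, c, d, e
  1-simplices (5): ab, ad, bc, ce, de

so the chain groups are C_0 ≅ Z^5, C_1 ≅ Z^5.

∂_1: C_1 → C_0 sends each edge [p,q] (with p < q) to q − p. For instance
  ∂bc = c − b.
As a 5×5 matrix over Z this has rank 4, with invariant factors (1,1,1,1).

From H_k ≅ ker(∂_k) / im(∂_{k+1}) we obtain:

  H_0: rank C_0 − rank ∂_1 = 5 − 4 = 1, and the invariant factors of ∂_1 are all 1, so H_0 ≅ Z.
  H_1: rank ker ∂_1 − rank ∂_2 = (5 − 4) − 0 = 1, and there is no ∂_2, so H_1 ≅ Z.

(K is a triangulation of the circle S^1.)

H_0 = Z,  H_1 = Z.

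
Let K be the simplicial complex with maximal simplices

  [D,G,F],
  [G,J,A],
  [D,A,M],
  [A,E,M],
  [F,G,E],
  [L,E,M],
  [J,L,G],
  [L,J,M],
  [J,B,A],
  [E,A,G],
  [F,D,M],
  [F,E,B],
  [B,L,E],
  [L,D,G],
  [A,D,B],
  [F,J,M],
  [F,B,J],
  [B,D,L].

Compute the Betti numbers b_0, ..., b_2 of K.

Order the vertices as A < B < D < E < F < G < J < L < M. Listing each simplex with vertices in this order, K has dimension 2 with simplices:

  0-simplices (9): A, B, D, E, F, G, J, L, M
  1-simplices (27): AB, AD, AE, AG, AJ, AM, BD, BE, BF, BJ, BL, DF, DG, DL, DM, EF, EG, EL, EM, FG, FJ, FM, GJ, GL, JL, JM, LM
  2-simplices (18): ABD, ABJ, ADM, AEG, AEM, AGJ, BDL, BEF, BEL, BFJ, DFG, DFM, DGL, EFG, ELM, FJM, GJL, JLM

Hence C_0 ≅ Z^9, C_1 ≅ Z^27, C_2 ≅ Z^18.

Boundary ∂_1: C_1 → C_0 maps an edge to its endpoints' difference, ∂[p,q] = q − p.
This gives a 9×27 integer matrix of rank 8; reducing to Smith normal form yields diagonal entries (1,1,1,1,1,1,1,1).

Boundary ∂_2: C_2 → C_1 maps a triangle to the signed sum of its edges. For instance
  ∂AEM = EM − AM + AE,
  ∂ELM = LM − EM + EL.
This gives a 27×18 integer matrix of rank 17; reducing to Smith normal form yields diagonal entries (1,1,1,1,1,1,1,1,1,1,1,1,1,1,1,1,1).

Now H_k = ker ∂_k / im ∂_{k+1}, so:

  H_0: rank C_0 − rank ∂_1 = 9 − 8 = 1, and the invariant factors of ∂_1 are all 1, so H_0 = Z.
  H_1: rank ker ∂_1 − rank ∂_2 = (27 − 8) − 17 = 2, and the invariant factors of ∂_2 are all 1, so H_1 = Z^2.
  H_2: rank ker ∂_2 − rank ∂_3 = (18 − 17) − 0 = 1, and there is no ∂_3, so H_2 = Z.

As a check, the Euler characteristic is 9 − 27 + 18 = 0, which agrees with 1 − 2 + 1 = 0.

Hence the Betti numbers are b_0 = 1, b_1 = 2, b_2 = 1.

b_0 = 1, b_1 = 2, b_2 = 1.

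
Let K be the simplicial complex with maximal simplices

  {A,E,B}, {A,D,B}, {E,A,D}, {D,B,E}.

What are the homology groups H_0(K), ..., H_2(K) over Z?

Fix the vertex order A < B < D < E and write every simplex with vertices in increasing order. Then dim K = 2 and the simplices of K are:

  0-simplices (4): A, B, D, E
  1-simplices (6): AB, AD, AE, BD, BE, DE
  2-simplices (4): ABD, ABE, ADE, BDE

giving chain groups C_0 ≅ Z^4, C_1 ≅ Z^6, C_2 ≅ Z^4.

∂_1: C_1 → C_0 sends each edge [p,q] (with p < q) to q − p.
The 4×6 boundary matrix has rank 3 and Smith normal form diag(1,1,1).

The boundary map ∂_2: C_2 → C_1 sends each 2-simplex [p,q,r] to [q,r] − [p,r] + [p,q]. For instance
  ∂ABD = BD − AD + AB,
  ∂BDE = DE − BE + BD.
This gives a 6×4 integer matrix of rank 3; reducing to Smith normal form yields diagonal entries (1,1,1).

Now H_k = ker ∂_k / im ∂_{k+1}, so:

  H_0: rank C_0 − rank ∂_1 = 4 − 3 = 1, and the invariant factors of ∂_1 are all 1, so H_0 = Z.
  H_1: rank ker ∂_1 − rank ∂_2 = (6 − 3) − 3 = 0, and the invariant factors of ∂_2 are all 1, so H_1 = 0.
  H_2: rank ker ∂_2 − rank ∂_3 = (4 − 3) − 0 = 1, and there is no ∂_3, so H_2 = Z.

As a check, the Euler characteristic is 4 − 6 + 4 = 2, which agrees with 1 − 0 + 1 = 2.

H_0 ≅ Z,  H_1 = 0,  H_2 ≅ Z.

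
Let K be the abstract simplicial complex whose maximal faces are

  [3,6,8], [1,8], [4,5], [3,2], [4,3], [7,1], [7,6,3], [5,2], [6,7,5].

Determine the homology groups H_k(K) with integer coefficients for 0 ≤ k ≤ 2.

H_0 = Z,  H_1 = Z^3,  H_2 = 0.

Order the vertices as 1 < 2 < 3 < 4 < 5 < 6 < 7 < 8. Listing each simplex with vertices in this order, K has dimension 2 with simplices:

  0-simplices (8): [1], [2], [3], [4], [5], [6], [7], [8]
  1-simplices (13): [1,7], [1,8], [2,3], [2,5], [3,4], [3,6], [3,7], [3,8], [4,5], [5,6], [5,7], [6,7], [6,8]
  2-simplices (3): [3,6,7], [3,6,8], [5,6,7]

Hence C_0 ≅ Z^8, C_1 ≅ Z^13, C_2 ≅ Z^3.

Boundary ∂_1: C_1 → C_0 maps an edge to its endpoints' difference, ∂[p,q] = q − p.
The resulting 8×13 matrix has rank 7, and its Smith normal form has invariant factors (1,1,1,1,1,1,1).

∂_2: C_2 → C_1 acts by ∂[p,q,r] = [q,r] − [p,r] + [p,q]. For instance
  ∂[5,6,7] = [6,7] − [5,7] + [5,6],
  ∂[3,6,8] = [6,8] − [3,8] + [3,6].
The resulting 13×3 matrix has rank 3, and its Smith normal form has invariant factors (1,1,1).

From H_k ≅ ker(∂_k) / im(∂_{k+1}) we obtain:

  H_0: rank C_0 − rank ∂_1 = 8 − 7 = 1, and the invariant factors of ∂_1 are all 1, so H_0 = Z.
  H_1: rank ker ∂_1 − rank ∂_2 = (13 − 7) − 3 = 3, and the invariant factors of ∂_2 are all 1, so H_1 = Z^3.
  H_2: rank ker ∂_2 − rank ∂_3 = (3 − 3) − 0 = 0, and there is no ∂_3, so H_2 = 0.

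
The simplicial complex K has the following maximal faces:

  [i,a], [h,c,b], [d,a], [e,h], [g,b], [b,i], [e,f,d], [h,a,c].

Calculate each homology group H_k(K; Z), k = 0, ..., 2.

K has 9 vertices, 13 edges, 3 triangles.
rank ∂_0 = 0, rank ∂_1 = 8 ⇒ b_0 = 9 − 0 − 8 = 1; all invariant factors of ∂_1 are 1 so no torsion. So H_0 ≅ Z.
rank ∂_1 = 8, rank ∂_2 = 3 ⇒ b_1 = 13 − 8 − 3 = 2; all invariant factors of ∂_2 are 1 so no torsion. So H_1 ≅ Z^2.
rank ∂_2 = 3, rank ∂_3 = 0 ⇒ b_2 = 3 − 3 − 0 = 0. So H_2 ≅ 0.

H_0 ≅ Z,  H_1 ≅ Z^2,  H_2 = 0.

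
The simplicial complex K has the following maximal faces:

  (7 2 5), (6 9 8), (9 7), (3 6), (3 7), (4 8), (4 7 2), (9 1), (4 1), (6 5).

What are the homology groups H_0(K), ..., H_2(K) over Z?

H_0 = Z,  H_1 = Z^4,  H_2 = 0.

Fix the vertex order 1 < 2 < 3 < 4 < 5 < 6 < 7 < 8 < 9 and write every simplex with vertices in increasing order. Then dim K = 2 and the simplices of K are:

  0-simplices (9): [1], [2], [3], [4], [5], [6], [7], [8], [9]
  1-simplices (15): [1,4], [1,9], [2,4], [2,5], [2,7], [3,6], [3,7], [4,7], [4,8], [5,6], [5,7], [6,8], [6,9], [7,9], [8,9]
  2-simplices (3): [2,4,7], [2,5,7], [6,8,9]

so the chain groups are C_0 ≅ Z^9, C_1 ≅ Z^15, C_2 ≅ Z^3.

Boundary ∂_1: C_1 → C_0 maps an edge to its endpoints' difference, ∂[p,q] = q − p. For instance
  ∂[5,7] = [7] − [5].
This gives a 9×15 integer matrix of rank 8; reducing to Smith normal form yields diagonal entries (1,1,1,1,1,1,1,1).

The boundary map ∂_2: C_2 → C_1 acts by ∂[p,q,r] = [q,r] − [p,r] + [p,q]. For instance
  ∂[2,5,7] = [5,7] − [2,7] + [2,5],
  ∂[6,8,9] = [8,9] − [6,9] + [6,8].
As a 15×3 matrix over Z this has rank 3, with invariant factors (1,1,1).

Now H_k = ker ∂_k / im ∂_{k+1}, so:

  H_0: rank C_0 − rank ∂_1 = 9 − 8 = 1, and the invariant factors of ∂_1 are all 1, so H_0 = Z.
  H_1: rank ker ∂_1 − rank ∂_2 = (15 − 8) − 3 = 4, and the invariant factors of ∂_2 are all 1, so H_1 = Z^4.
  H_2: rank ker ∂_2 − rank ∂_3 = (3 − 3) − 0 = 0, and there is no ∂_3, so H_2 = 0.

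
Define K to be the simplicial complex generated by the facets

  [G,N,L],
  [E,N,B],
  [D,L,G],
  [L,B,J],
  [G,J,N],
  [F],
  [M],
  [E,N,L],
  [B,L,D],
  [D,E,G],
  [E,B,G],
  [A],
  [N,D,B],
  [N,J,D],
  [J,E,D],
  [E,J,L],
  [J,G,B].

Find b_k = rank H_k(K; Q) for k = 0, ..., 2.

K has 10 vertices, 21 edges, 14 triangles.
rank ∂_0 = 0, rank ∂_1 = 6 ⇒ b_0 = 10 − 0 − 6 = 4; all invariant factors of ∂_1 are 1 so no torsion. So H_0 = Z^4.
rank ∂_1 = 6, rank ∂_2 = 13 ⇒ b_1 = 21 − 6 − 13 = 2; all invariant factors of ∂_2 are 1 so no torsion. So H_1 = Z^2.
rank ∂_2 = 13, rank ∂_3 = 0 ⇒ b_2 = 14 − 13 − 0 = 1. So H_2 = Z.

b_0 = 4, b_1 = 2, b_2 = 1.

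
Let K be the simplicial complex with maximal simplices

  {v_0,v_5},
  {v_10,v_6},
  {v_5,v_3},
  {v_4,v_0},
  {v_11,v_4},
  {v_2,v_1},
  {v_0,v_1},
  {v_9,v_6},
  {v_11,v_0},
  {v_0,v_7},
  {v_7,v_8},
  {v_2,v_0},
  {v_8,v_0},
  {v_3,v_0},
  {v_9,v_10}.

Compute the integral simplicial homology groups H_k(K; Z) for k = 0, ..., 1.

K has 12 vertices, 15 edges.
rank ∂_0 = 0, rank ∂_1 = 10 ⇒ b_0 = 12 − 0 − 10 = 2; all invariant factors of ∂_1 are 1 so no torsion. So H_0 ≅ Z^2.
rank ∂_1 = 10, rank ∂_2 = 0 ⇒ b_1 = 15 − 10 − 0 = 5. So H_1 ≅ Z^5.

H_0 = Z^2,  H_1 = Z^5.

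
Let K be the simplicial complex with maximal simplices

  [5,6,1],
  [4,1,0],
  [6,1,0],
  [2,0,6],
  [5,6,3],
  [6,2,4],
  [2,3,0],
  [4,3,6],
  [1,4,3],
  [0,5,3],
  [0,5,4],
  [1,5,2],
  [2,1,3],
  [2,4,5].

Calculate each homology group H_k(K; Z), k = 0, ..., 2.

We work with the vertex ordering 0 < 1 < 2 < 3 < 4 < 5 < 6. The simplices of K, each written with vertices in increasing order, are:

  0-simplices (7): [0], [1], [2], [3], [4], [5], [6]
  1-simplices (21): [0,1], [0,2], [0,3], [0,4], [0,5], [0,6], [1,2], [1,3], [1,4], [1,5], [1,6], [2,3], [2,4], [2,5], [2,6], [3,4], [3,5], [3,6], [4,5], [4,6], [5,6]
  2-simplices (14): [0,1,4], [0,1,6], [0,2,3], [0,2,6], [0,3,5], [0,4,5], [1,2,3], [1,2,5], [1,3,4], [1,5,6], [2,4,5], [2,4,6], [3,4,6], [3,5,6]

giving chain groups C_0 ≅ Z^7, C_1 ≅ Z^21, C_2 ≅ Z^14.

∂_1: C_1 → C_0 sends each edge [p,q] (with p < q) to q − p.
The 7×21 boundary matrix has rank 6 and Smith normal form diag(1,1,1,1,1,1).

Boundary ∂_2: C_2 → C_1 maps a triangle to the signed sum of its edges. For instance
  ∂[3,4,6] = [4,6] − [3,6] + [3,4],
  ∂[1,5,6] = [5,6] − [1,6] + [1,5].
As a 21×14 matrix over Z this has rank 13, with invariant factors (1,1,1,1,1,1,1,1,1,1,1,1,1).

Now H_k = ker ∂_k / im ∂_{k+1}, so:

  H_0: rank C_0 − rank ∂_1 = 7 − 6 = 1, and the invariant factors of ∂_1 are all 1, so H_0 ≅ Z.
  H_1: rank ker ∂_1 − rank ∂_2 = (21 − 6) − 13 = 2, and the invariant factors of ∂_2 are all 1, so H_1 ≅ Z^2.
  H_2: rank ker ∂_2 − rank ∂_3 = (14 − 13) − 0 = 1, and there is no ∂_3, so H_2 ≅ Z.

As a check, the Euler characteristic is 7 − 21 + 14 = 0, which agrees with 1 − 2 + 1 = 0.

H_0 = Z,  H_1 = Z^2,  H_2 = Z.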